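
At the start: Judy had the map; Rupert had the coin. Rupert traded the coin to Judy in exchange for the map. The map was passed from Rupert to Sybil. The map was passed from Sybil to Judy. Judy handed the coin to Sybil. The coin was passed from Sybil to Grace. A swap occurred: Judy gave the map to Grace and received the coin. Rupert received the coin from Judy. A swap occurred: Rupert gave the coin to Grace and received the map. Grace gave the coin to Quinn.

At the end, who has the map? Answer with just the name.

Answer: Rupert

Derivation:
Tracking all object holders:
Start: map:Judy, coin:Rupert
Event 1 (swap coin<->map: now coin:Judy, map:Rupert). State: map:Rupert, coin:Judy
Event 2 (give map: Rupert -> Sybil). State: map:Sybil, coin:Judy
Event 3 (give map: Sybil -> Judy). State: map:Judy, coin:Judy
Event 4 (give coin: Judy -> Sybil). State: map:Judy, coin:Sybil
Event 5 (give coin: Sybil -> Grace). State: map:Judy, coin:Grace
Event 6 (swap map<->coin: now map:Grace, coin:Judy). State: map:Grace, coin:Judy
Event 7 (give coin: Judy -> Rupert). State: map:Grace, coin:Rupert
Event 8 (swap coin<->map: now coin:Grace, map:Rupert). State: map:Rupert, coin:Grace
Event 9 (give coin: Grace -> Quinn). State: map:Rupert, coin:Quinn

Final state: map:Rupert, coin:Quinn
The map is held by Rupert.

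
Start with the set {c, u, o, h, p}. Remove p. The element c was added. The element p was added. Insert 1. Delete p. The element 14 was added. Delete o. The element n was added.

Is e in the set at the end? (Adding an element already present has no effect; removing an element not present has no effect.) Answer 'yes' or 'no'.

Tracking the set through each operation:
Start: {c, h, o, p, u}
Event 1 (remove p): removed. Set: {c, h, o, u}
Event 2 (add c): already present, no change. Set: {c, h, o, u}
Event 3 (add p): added. Set: {c, h, o, p, u}
Event 4 (add 1): added. Set: {1, c, h, o, p, u}
Event 5 (remove p): removed. Set: {1, c, h, o, u}
Event 6 (add 14): added. Set: {1, 14, c, h, o, u}
Event 7 (remove o): removed. Set: {1, 14, c, h, u}
Event 8 (add n): added. Set: {1, 14, c, h, n, u}

Final set: {1, 14, c, h, n, u} (size 6)
e is NOT in the final set.

Answer: no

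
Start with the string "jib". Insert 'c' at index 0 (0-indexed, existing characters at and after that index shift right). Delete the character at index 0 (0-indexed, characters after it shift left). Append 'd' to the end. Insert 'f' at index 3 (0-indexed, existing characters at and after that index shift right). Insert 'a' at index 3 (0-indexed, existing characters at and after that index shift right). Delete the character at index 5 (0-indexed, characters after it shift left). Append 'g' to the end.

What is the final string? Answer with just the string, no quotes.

Answer: jibafg

Derivation:
Applying each edit step by step:
Start: "jib"
Op 1 (insert 'c' at idx 0): "jib" -> "cjib"
Op 2 (delete idx 0 = 'c'): "cjib" -> "jib"
Op 3 (append 'd'): "jib" -> "jibd"
Op 4 (insert 'f' at idx 3): "jibd" -> "jibfd"
Op 5 (insert 'a' at idx 3): "jibfd" -> "jibafd"
Op 6 (delete idx 5 = 'd'): "jibafd" -> "jibaf"
Op 7 (append 'g'): "jibaf" -> "jibafg"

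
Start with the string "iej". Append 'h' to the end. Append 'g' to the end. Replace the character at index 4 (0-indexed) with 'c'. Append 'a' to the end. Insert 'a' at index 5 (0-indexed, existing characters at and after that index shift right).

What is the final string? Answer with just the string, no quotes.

Answer: iejhcaa

Derivation:
Applying each edit step by step:
Start: "iej"
Op 1 (append 'h'): "iej" -> "iejh"
Op 2 (append 'g'): "iejh" -> "iejhg"
Op 3 (replace idx 4: 'g' -> 'c'): "iejhg" -> "iejhc"
Op 4 (append 'a'): "iejhc" -> "iejhca"
Op 5 (insert 'a' at idx 5): "iejhca" -> "iejhcaa"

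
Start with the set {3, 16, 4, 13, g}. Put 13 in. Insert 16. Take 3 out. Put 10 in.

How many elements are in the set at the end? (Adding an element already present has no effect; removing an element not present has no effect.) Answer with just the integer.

Tracking the set through each operation:
Start: {13, 16, 3, 4, g}
Event 1 (add 13): already present, no change. Set: {13, 16, 3, 4, g}
Event 2 (add 16): already present, no change. Set: {13, 16, 3, 4, g}
Event 3 (remove 3): removed. Set: {13, 16, 4, g}
Event 4 (add 10): added. Set: {10, 13, 16, 4, g}

Final set: {10, 13, 16, 4, g} (size 5)

Answer: 5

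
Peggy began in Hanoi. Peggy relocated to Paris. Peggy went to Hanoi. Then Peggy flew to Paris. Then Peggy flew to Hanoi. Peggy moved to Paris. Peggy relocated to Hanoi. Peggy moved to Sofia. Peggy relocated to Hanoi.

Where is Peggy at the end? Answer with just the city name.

Tracking Peggy's location:
Start: Peggy is in Hanoi.
After move 1: Hanoi -> Paris. Peggy is in Paris.
After move 2: Paris -> Hanoi. Peggy is in Hanoi.
After move 3: Hanoi -> Paris. Peggy is in Paris.
After move 4: Paris -> Hanoi. Peggy is in Hanoi.
After move 5: Hanoi -> Paris. Peggy is in Paris.
After move 6: Paris -> Hanoi. Peggy is in Hanoi.
After move 7: Hanoi -> Sofia. Peggy is in Sofia.
After move 8: Sofia -> Hanoi. Peggy is in Hanoi.

Answer: Hanoi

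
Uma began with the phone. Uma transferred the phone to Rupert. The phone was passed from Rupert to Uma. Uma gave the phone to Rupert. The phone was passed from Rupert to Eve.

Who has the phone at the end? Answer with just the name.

Tracking the phone through each event:
Start: Uma has the phone.
After event 1: Rupert has the phone.
After event 2: Uma has the phone.
After event 3: Rupert has the phone.
After event 4: Eve has the phone.

Answer: Eve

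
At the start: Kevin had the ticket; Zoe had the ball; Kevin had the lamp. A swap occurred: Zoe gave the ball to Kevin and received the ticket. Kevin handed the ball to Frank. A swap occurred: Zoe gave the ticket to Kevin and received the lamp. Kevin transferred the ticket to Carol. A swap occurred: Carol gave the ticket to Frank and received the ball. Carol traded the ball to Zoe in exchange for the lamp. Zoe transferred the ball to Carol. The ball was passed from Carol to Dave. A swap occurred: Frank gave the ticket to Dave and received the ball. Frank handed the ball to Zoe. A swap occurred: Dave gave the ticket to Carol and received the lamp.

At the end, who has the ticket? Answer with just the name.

Tracking all object holders:
Start: ticket:Kevin, ball:Zoe, lamp:Kevin
Event 1 (swap ball<->ticket: now ball:Kevin, ticket:Zoe). State: ticket:Zoe, ball:Kevin, lamp:Kevin
Event 2 (give ball: Kevin -> Frank). State: ticket:Zoe, ball:Frank, lamp:Kevin
Event 3 (swap ticket<->lamp: now ticket:Kevin, lamp:Zoe). State: ticket:Kevin, ball:Frank, lamp:Zoe
Event 4 (give ticket: Kevin -> Carol). State: ticket:Carol, ball:Frank, lamp:Zoe
Event 5 (swap ticket<->ball: now ticket:Frank, ball:Carol). State: ticket:Frank, ball:Carol, lamp:Zoe
Event 6 (swap ball<->lamp: now ball:Zoe, lamp:Carol). State: ticket:Frank, ball:Zoe, lamp:Carol
Event 7 (give ball: Zoe -> Carol). State: ticket:Frank, ball:Carol, lamp:Carol
Event 8 (give ball: Carol -> Dave). State: ticket:Frank, ball:Dave, lamp:Carol
Event 9 (swap ticket<->ball: now ticket:Dave, ball:Frank). State: ticket:Dave, ball:Frank, lamp:Carol
Event 10 (give ball: Frank -> Zoe). State: ticket:Dave, ball:Zoe, lamp:Carol
Event 11 (swap ticket<->lamp: now ticket:Carol, lamp:Dave). State: ticket:Carol, ball:Zoe, lamp:Dave

Final state: ticket:Carol, ball:Zoe, lamp:Dave
The ticket is held by Carol.

Answer: Carol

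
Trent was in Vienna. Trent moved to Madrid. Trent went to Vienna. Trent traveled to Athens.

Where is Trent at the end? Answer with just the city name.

Tracking Trent's location:
Start: Trent is in Vienna.
After move 1: Vienna -> Madrid. Trent is in Madrid.
After move 2: Madrid -> Vienna. Trent is in Vienna.
After move 3: Vienna -> Athens. Trent is in Athens.

Answer: Athens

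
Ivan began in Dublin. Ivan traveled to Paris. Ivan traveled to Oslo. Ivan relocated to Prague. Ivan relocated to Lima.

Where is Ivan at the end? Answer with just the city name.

Tracking Ivan's location:
Start: Ivan is in Dublin.
After move 1: Dublin -> Paris. Ivan is in Paris.
After move 2: Paris -> Oslo. Ivan is in Oslo.
After move 3: Oslo -> Prague. Ivan is in Prague.
After move 4: Prague -> Lima. Ivan is in Lima.

Answer: Lima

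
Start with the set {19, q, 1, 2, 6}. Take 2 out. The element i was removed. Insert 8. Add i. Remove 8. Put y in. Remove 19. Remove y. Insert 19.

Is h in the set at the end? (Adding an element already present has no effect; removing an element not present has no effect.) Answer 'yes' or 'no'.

Answer: no

Derivation:
Tracking the set through each operation:
Start: {1, 19, 2, 6, q}
Event 1 (remove 2): removed. Set: {1, 19, 6, q}
Event 2 (remove i): not present, no change. Set: {1, 19, 6, q}
Event 3 (add 8): added. Set: {1, 19, 6, 8, q}
Event 4 (add i): added. Set: {1, 19, 6, 8, i, q}
Event 5 (remove 8): removed. Set: {1, 19, 6, i, q}
Event 6 (add y): added. Set: {1, 19, 6, i, q, y}
Event 7 (remove 19): removed. Set: {1, 6, i, q, y}
Event 8 (remove y): removed. Set: {1, 6, i, q}
Event 9 (add 19): added. Set: {1, 19, 6, i, q}

Final set: {1, 19, 6, i, q} (size 5)
h is NOT in the final set.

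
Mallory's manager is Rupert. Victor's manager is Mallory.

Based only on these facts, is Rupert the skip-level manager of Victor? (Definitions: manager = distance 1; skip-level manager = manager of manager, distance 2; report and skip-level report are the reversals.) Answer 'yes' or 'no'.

Reconstructing the manager chain from the given facts:
  Rupert -> Mallory -> Victor
(each arrow means 'manager of the next')
Positions in the chain (0 = top):
  position of Rupert: 0
  position of Mallory: 1
  position of Victor: 2

Rupert is at position 0, Victor is at position 2; signed distance (j - i) = 2.
'skip-level manager' requires j - i = 2. Actual distance is 2, so the relation HOLDS.

Answer: yes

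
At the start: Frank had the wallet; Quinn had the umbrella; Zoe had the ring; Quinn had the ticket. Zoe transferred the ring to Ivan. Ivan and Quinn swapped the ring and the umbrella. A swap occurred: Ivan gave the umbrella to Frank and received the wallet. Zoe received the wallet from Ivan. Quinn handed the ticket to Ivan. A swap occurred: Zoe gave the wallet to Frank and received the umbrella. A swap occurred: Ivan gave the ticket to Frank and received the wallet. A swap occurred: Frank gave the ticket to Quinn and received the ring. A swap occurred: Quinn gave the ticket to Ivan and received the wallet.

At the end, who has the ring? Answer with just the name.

Answer: Frank

Derivation:
Tracking all object holders:
Start: wallet:Frank, umbrella:Quinn, ring:Zoe, ticket:Quinn
Event 1 (give ring: Zoe -> Ivan). State: wallet:Frank, umbrella:Quinn, ring:Ivan, ticket:Quinn
Event 2 (swap ring<->umbrella: now ring:Quinn, umbrella:Ivan). State: wallet:Frank, umbrella:Ivan, ring:Quinn, ticket:Quinn
Event 3 (swap umbrella<->wallet: now umbrella:Frank, wallet:Ivan). State: wallet:Ivan, umbrella:Frank, ring:Quinn, ticket:Quinn
Event 4 (give wallet: Ivan -> Zoe). State: wallet:Zoe, umbrella:Frank, ring:Quinn, ticket:Quinn
Event 5 (give ticket: Quinn -> Ivan). State: wallet:Zoe, umbrella:Frank, ring:Quinn, ticket:Ivan
Event 6 (swap wallet<->umbrella: now wallet:Frank, umbrella:Zoe). State: wallet:Frank, umbrella:Zoe, ring:Quinn, ticket:Ivan
Event 7 (swap ticket<->wallet: now ticket:Frank, wallet:Ivan). State: wallet:Ivan, umbrella:Zoe, ring:Quinn, ticket:Frank
Event 8 (swap ticket<->ring: now ticket:Quinn, ring:Frank). State: wallet:Ivan, umbrella:Zoe, ring:Frank, ticket:Quinn
Event 9 (swap ticket<->wallet: now ticket:Ivan, wallet:Quinn). State: wallet:Quinn, umbrella:Zoe, ring:Frank, ticket:Ivan

Final state: wallet:Quinn, umbrella:Zoe, ring:Frank, ticket:Ivan
The ring is held by Frank.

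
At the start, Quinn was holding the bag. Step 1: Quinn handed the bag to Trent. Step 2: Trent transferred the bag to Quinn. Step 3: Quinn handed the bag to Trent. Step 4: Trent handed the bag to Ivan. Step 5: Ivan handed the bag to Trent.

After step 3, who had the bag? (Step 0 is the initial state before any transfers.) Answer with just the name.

Tracking the bag holder through step 3:
After step 0 (start): Quinn
After step 1: Trent
After step 2: Quinn
After step 3: Trent

At step 3, the holder is Trent.

Answer: Trent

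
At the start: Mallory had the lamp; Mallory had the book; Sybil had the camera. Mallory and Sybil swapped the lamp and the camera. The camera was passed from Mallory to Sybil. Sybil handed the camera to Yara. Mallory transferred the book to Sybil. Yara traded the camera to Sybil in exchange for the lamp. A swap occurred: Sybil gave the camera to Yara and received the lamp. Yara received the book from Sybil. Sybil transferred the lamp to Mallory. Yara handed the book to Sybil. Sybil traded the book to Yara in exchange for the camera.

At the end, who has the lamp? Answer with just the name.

Tracking all object holders:
Start: lamp:Mallory, book:Mallory, camera:Sybil
Event 1 (swap lamp<->camera: now lamp:Sybil, camera:Mallory). State: lamp:Sybil, book:Mallory, camera:Mallory
Event 2 (give camera: Mallory -> Sybil). State: lamp:Sybil, book:Mallory, camera:Sybil
Event 3 (give camera: Sybil -> Yara). State: lamp:Sybil, book:Mallory, camera:Yara
Event 4 (give book: Mallory -> Sybil). State: lamp:Sybil, book:Sybil, camera:Yara
Event 5 (swap camera<->lamp: now camera:Sybil, lamp:Yara). State: lamp:Yara, book:Sybil, camera:Sybil
Event 6 (swap camera<->lamp: now camera:Yara, lamp:Sybil). State: lamp:Sybil, book:Sybil, camera:Yara
Event 7 (give book: Sybil -> Yara). State: lamp:Sybil, book:Yara, camera:Yara
Event 8 (give lamp: Sybil -> Mallory). State: lamp:Mallory, book:Yara, camera:Yara
Event 9 (give book: Yara -> Sybil). State: lamp:Mallory, book:Sybil, camera:Yara
Event 10 (swap book<->camera: now book:Yara, camera:Sybil). State: lamp:Mallory, book:Yara, camera:Sybil

Final state: lamp:Mallory, book:Yara, camera:Sybil
The lamp is held by Mallory.

Answer: Mallory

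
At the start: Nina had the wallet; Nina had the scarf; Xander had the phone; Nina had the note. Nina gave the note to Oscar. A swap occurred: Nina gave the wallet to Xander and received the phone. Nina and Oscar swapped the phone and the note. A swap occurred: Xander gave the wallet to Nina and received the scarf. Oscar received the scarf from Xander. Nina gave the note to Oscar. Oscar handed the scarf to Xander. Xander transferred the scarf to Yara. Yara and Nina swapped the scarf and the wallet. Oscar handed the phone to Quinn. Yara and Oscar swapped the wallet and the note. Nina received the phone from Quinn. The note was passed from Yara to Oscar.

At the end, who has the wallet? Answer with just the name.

Tracking all object holders:
Start: wallet:Nina, scarf:Nina, phone:Xander, note:Nina
Event 1 (give note: Nina -> Oscar). State: wallet:Nina, scarf:Nina, phone:Xander, note:Oscar
Event 2 (swap wallet<->phone: now wallet:Xander, phone:Nina). State: wallet:Xander, scarf:Nina, phone:Nina, note:Oscar
Event 3 (swap phone<->note: now phone:Oscar, note:Nina). State: wallet:Xander, scarf:Nina, phone:Oscar, note:Nina
Event 4 (swap wallet<->scarf: now wallet:Nina, scarf:Xander). State: wallet:Nina, scarf:Xander, phone:Oscar, note:Nina
Event 5 (give scarf: Xander -> Oscar). State: wallet:Nina, scarf:Oscar, phone:Oscar, note:Nina
Event 6 (give note: Nina -> Oscar). State: wallet:Nina, scarf:Oscar, phone:Oscar, note:Oscar
Event 7 (give scarf: Oscar -> Xander). State: wallet:Nina, scarf:Xander, phone:Oscar, note:Oscar
Event 8 (give scarf: Xander -> Yara). State: wallet:Nina, scarf:Yara, phone:Oscar, note:Oscar
Event 9 (swap scarf<->wallet: now scarf:Nina, wallet:Yara). State: wallet:Yara, scarf:Nina, phone:Oscar, note:Oscar
Event 10 (give phone: Oscar -> Quinn). State: wallet:Yara, scarf:Nina, phone:Quinn, note:Oscar
Event 11 (swap wallet<->note: now wallet:Oscar, note:Yara). State: wallet:Oscar, scarf:Nina, phone:Quinn, note:Yara
Event 12 (give phone: Quinn -> Nina). State: wallet:Oscar, scarf:Nina, phone:Nina, note:Yara
Event 13 (give note: Yara -> Oscar). State: wallet:Oscar, scarf:Nina, phone:Nina, note:Oscar

Final state: wallet:Oscar, scarf:Nina, phone:Nina, note:Oscar
The wallet is held by Oscar.

Answer: Oscar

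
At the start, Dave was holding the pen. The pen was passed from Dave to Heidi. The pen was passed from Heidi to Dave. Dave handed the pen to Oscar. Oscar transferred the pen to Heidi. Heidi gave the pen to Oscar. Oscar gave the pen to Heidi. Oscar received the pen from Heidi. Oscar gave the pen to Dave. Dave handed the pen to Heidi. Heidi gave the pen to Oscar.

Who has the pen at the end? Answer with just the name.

Answer: Oscar

Derivation:
Tracking the pen through each event:
Start: Dave has the pen.
After event 1: Heidi has the pen.
After event 2: Dave has the pen.
After event 3: Oscar has the pen.
After event 4: Heidi has the pen.
After event 5: Oscar has the pen.
After event 6: Heidi has the pen.
After event 7: Oscar has the pen.
After event 8: Dave has the pen.
After event 9: Heidi has the pen.
After event 10: Oscar has the pen.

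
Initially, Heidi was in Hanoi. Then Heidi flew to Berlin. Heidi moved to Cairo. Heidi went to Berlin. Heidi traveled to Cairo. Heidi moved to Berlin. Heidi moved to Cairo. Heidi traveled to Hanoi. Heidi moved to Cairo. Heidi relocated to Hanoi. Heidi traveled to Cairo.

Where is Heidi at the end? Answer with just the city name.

Tracking Heidi's location:
Start: Heidi is in Hanoi.
After move 1: Hanoi -> Berlin. Heidi is in Berlin.
After move 2: Berlin -> Cairo. Heidi is in Cairo.
After move 3: Cairo -> Berlin. Heidi is in Berlin.
After move 4: Berlin -> Cairo. Heidi is in Cairo.
After move 5: Cairo -> Berlin. Heidi is in Berlin.
After move 6: Berlin -> Cairo. Heidi is in Cairo.
After move 7: Cairo -> Hanoi. Heidi is in Hanoi.
After move 8: Hanoi -> Cairo. Heidi is in Cairo.
After move 9: Cairo -> Hanoi. Heidi is in Hanoi.
After move 10: Hanoi -> Cairo. Heidi is in Cairo.

Answer: Cairo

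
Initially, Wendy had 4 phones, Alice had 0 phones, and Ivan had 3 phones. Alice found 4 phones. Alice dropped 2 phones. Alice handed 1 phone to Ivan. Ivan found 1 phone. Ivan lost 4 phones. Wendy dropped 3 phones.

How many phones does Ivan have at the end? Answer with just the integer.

Tracking counts step by step:
Start: Wendy=4, Alice=0, Ivan=3
Event 1 (Alice +4): Alice: 0 -> 4. State: Wendy=4, Alice=4, Ivan=3
Event 2 (Alice -2): Alice: 4 -> 2. State: Wendy=4, Alice=2, Ivan=3
Event 3 (Alice -> Ivan, 1): Alice: 2 -> 1, Ivan: 3 -> 4. State: Wendy=4, Alice=1, Ivan=4
Event 4 (Ivan +1): Ivan: 4 -> 5. State: Wendy=4, Alice=1, Ivan=5
Event 5 (Ivan -4): Ivan: 5 -> 1. State: Wendy=4, Alice=1, Ivan=1
Event 6 (Wendy -3): Wendy: 4 -> 1. State: Wendy=1, Alice=1, Ivan=1

Ivan's final count: 1

Answer: 1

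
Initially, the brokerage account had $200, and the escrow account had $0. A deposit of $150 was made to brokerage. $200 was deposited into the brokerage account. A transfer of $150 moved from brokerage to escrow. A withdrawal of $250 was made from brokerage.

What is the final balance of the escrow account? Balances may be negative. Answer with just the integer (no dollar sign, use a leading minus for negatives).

Tracking account balances step by step:
Start: brokerage=200, escrow=0
Event 1 (deposit 150 to brokerage): brokerage: 200 + 150 = 350. Balances: brokerage=350, escrow=0
Event 2 (deposit 200 to brokerage): brokerage: 350 + 200 = 550. Balances: brokerage=550, escrow=0
Event 3 (transfer 150 brokerage -> escrow): brokerage: 550 - 150 = 400, escrow: 0 + 150 = 150. Balances: brokerage=400, escrow=150
Event 4 (withdraw 250 from brokerage): brokerage: 400 - 250 = 150. Balances: brokerage=150, escrow=150

Final balance of escrow: 150

Answer: 150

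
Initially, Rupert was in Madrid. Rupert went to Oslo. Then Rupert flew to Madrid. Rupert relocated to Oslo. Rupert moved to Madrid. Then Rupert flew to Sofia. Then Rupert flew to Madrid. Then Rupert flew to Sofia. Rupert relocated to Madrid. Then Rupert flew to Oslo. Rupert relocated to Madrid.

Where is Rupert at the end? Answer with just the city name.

Tracking Rupert's location:
Start: Rupert is in Madrid.
After move 1: Madrid -> Oslo. Rupert is in Oslo.
After move 2: Oslo -> Madrid. Rupert is in Madrid.
After move 3: Madrid -> Oslo. Rupert is in Oslo.
After move 4: Oslo -> Madrid. Rupert is in Madrid.
After move 5: Madrid -> Sofia. Rupert is in Sofia.
After move 6: Sofia -> Madrid. Rupert is in Madrid.
After move 7: Madrid -> Sofia. Rupert is in Sofia.
After move 8: Sofia -> Madrid. Rupert is in Madrid.
After move 9: Madrid -> Oslo. Rupert is in Oslo.
After move 10: Oslo -> Madrid. Rupert is in Madrid.

Answer: Madrid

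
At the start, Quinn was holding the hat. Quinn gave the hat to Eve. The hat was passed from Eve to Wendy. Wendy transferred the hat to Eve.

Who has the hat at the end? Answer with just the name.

Answer: Eve

Derivation:
Tracking the hat through each event:
Start: Quinn has the hat.
After event 1: Eve has the hat.
After event 2: Wendy has the hat.
After event 3: Eve has the hat.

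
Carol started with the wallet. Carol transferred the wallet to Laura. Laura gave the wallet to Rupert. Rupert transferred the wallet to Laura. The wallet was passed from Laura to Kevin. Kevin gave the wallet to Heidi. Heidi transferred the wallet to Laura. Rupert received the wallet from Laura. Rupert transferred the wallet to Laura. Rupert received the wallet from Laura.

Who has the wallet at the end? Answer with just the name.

Tracking the wallet through each event:
Start: Carol has the wallet.
After event 1: Laura has the wallet.
After event 2: Rupert has the wallet.
After event 3: Laura has the wallet.
After event 4: Kevin has the wallet.
After event 5: Heidi has the wallet.
After event 6: Laura has the wallet.
After event 7: Rupert has the wallet.
After event 8: Laura has the wallet.
After event 9: Rupert has the wallet.

Answer: Rupert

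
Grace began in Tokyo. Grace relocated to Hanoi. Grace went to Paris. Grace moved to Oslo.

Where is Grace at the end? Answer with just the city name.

Tracking Grace's location:
Start: Grace is in Tokyo.
After move 1: Tokyo -> Hanoi. Grace is in Hanoi.
After move 2: Hanoi -> Paris. Grace is in Paris.
After move 3: Paris -> Oslo. Grace is in Oslo.

Answer: Oslo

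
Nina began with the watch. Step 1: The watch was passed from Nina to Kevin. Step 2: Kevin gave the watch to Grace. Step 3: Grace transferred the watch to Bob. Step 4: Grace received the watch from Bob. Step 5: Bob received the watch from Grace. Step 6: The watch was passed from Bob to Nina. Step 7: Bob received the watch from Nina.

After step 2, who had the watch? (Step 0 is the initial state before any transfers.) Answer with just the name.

Answer: Grace

Derivation:
Tracking the watch holder through step 2:
After step 0 (start): Nina
After step 1: Kevin
After step 2: Grace

At step 2, the holder is Grace.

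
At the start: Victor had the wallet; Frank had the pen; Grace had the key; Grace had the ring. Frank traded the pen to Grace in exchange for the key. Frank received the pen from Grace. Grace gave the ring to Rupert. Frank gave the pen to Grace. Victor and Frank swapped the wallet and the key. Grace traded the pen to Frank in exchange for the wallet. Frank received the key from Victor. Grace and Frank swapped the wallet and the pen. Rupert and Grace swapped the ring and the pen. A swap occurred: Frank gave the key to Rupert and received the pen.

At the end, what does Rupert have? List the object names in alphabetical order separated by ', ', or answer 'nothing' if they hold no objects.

Tracking all object holders:
Start: wallet:Victor, pen:Frank, key:Grace, ring:Grace
Event 1 (swap pen<->key: now pen:Grace, key:Frank). State: wallet:Victor, pen:Grace, key:Frank, ring:Grace
Event 2 (give pen: Grace -> Frank). State: wallet:Victor, pen:Frank, key:Frank, ring:Grace
Event 3 (give ring: Grace -> Rupert). State: wallet:Victor, pen:Frank, key:Frank, ring:Rupert
Event 4 (give pen: Frank -> Grace). State: wallet:Victor, pen:Grace, key:Frank, ring:Rupert
Event 5 (swap wallet<->key: now wallet:Frank, key:Victor). State: wallet:Frank, pen:Grace, key:Victor, ring:Rupert
Event 6 (swap pen<->wallet: now pen:Frank, wallet:Grace). State: wallet:Grace, pen:Frank, key:Victor, ring:Rupert
Event 7 (give key: Victor -> Frank). State: wallet:Grace, pen:Frank, key:Frank, ring:Rupert
Event 8 (swap wallet<->pen: now wallet:Frank, pen:Grace). State: wallet:Frank, pen:Grace, key:Frank, ring:Rupert
Event 9 (swap ring<->pen: now ring:Grace, pen:Rupert). State: wallet:Frank, pen:Rupert, key:Frank, ring:Grace
Event 10 (swap key<->pen: now key:Rupert, pen:Frank). State: wallet:Frank, pen:Frank, key:Rupert, ring:Grace

Final state: wallet:Frank, pen:Frank, key:Rupert, ring:Grace
Rupert holds: key.

Answer: key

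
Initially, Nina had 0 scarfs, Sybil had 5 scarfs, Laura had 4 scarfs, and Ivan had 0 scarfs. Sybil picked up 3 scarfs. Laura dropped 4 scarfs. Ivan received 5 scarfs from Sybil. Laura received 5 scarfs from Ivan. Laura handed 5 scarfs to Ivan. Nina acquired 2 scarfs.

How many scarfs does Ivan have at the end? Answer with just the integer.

Answer: 5

Derivation:
Tracking counts step by step:
Start: Nina=0, Sybil=5, Laura=4, Ivan=0
Event 1 (Sybil +3): Sybil: 5 -> 8. State: Nina=0, Sybil=8, Laura=4, Ivan=0
Event 2 (Laura -4): Laura: 4 -> 0. State: Nina=0, Sybil=8, Laura=0, Ivan=0
Event 3 (Sybil -> Ivan, 5): Sybil: 8 -> 3, Ivan: 0 -> 5. State: Nina=0, Sybil=3, Laura=0, Ivan=5
Event 4 (Ivan -> Laura, 5): Ivan: 5 -> 0, Laura: 0 -> 5. State: Nina=0, Sybil=3, Laura=5, Ivan=0
Event 5 (Laura -> Ivan, 5): Laura: 5 -> 0, Ivan: 0 -> 5. State: Nina=0, Sybil=3, Laura=0, Ivan=5
Event 6 (Nina +2): Nina: 0 -> 2. State: Nina=2, Sybil=3, Laura=0, Ivan=5

Ivan's final count: 5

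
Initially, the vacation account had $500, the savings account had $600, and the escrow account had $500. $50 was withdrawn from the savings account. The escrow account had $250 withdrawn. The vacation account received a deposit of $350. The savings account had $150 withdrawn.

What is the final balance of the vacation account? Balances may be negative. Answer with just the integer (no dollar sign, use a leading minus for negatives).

Tracking account balances step by step:
Start: vacation=500, savings=600, escrow=500
Event 1 (withdraw 50 from savings): savings: 600 - 50 = 550. Balances: vacation=500, savings=550, escrow=500
Event 2 (withdraw 250 from escrow): escrow: 500 - 250 = 250. Balances: vacation=500, savings=550, escrow=250
Event 3 (deposit 350 to vacation): vacation: 500 + 350 = 850. Balances: vacation=850, savings=550, escrow=250
Event 4 (withdraw 150 from savings): savings: 550 - 150 = 400. Balances: vacation=850, savings=400, escrow=250

Final balance of vacation: 850

Answer: 850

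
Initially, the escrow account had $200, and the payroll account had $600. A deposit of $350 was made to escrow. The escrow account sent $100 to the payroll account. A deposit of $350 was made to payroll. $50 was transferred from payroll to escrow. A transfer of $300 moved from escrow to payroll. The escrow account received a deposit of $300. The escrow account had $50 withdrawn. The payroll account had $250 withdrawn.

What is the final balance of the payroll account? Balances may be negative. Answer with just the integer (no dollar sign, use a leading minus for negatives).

Answer: 1050

Derivation:
Tracking account balances step by step:
Start: escrow=200, payroll=600
Event 1 (deposit 350 to escrow): escrow: 200 + 350 = 550. Balances: escrow=550, payroll=600
Event 2 (transfer 100 escrow -> payroll): escrow: 550 - 100 = 450, payroll: 600 + 100 = 700. Balances: escrow=450, payroll=700
Event 3 (deposit 350 to payroll): payroll: 700 + 350 = 1050. Balances: escrow=450, payroll=1050
Event 4 (transfer 50 payroll -> escrow): payroll: 1050 - 50 = 1000, escrow: 450 + 50 = 500. Balances: escrow=500, payroll=1000
Event 5 (transfer 300 escrow -> payroll): escrow: 500 - 300 = 200, payroll: 1000 + 300 = 1300. Balances: escrow=200, payroll=1300
Event 6 (deposit 300 to escrow): escrow: 200 + 300 = 500. Balances: escrow=500, payroll=1300
Event 7 (withdraw 50 from escrow): escrow: 500 - 50 = 450. Balances: escrow=450, payroll=1300
Event 8 (withdraw 250 from payroll): payroll: 1300 - 250 = 1050. Balances: escrow=450, payroll=1050

Final balance of payroll: 1050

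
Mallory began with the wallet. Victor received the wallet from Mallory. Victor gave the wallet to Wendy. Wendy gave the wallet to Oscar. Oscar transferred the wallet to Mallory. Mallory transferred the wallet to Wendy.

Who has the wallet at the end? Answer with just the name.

Answer: Wendy

Derivation:
Tracking the wallet through each event:
Start: Mallory has the wallet.
After event 1: Victor has the wallet.
After event 2: Wendy has the wallet.
After event 3: Oscar has the wallet.
After event 4: Mallory has the wallet.
After event 5: Wendy has the wallet.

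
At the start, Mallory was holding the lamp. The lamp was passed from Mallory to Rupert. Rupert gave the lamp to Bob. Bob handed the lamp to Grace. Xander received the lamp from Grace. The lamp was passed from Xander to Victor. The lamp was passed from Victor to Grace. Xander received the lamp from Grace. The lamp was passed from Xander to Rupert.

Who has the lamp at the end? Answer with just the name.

Tracking the lamp through each event:
Start: Mallory has the lamp.
After event 1: Rupert has the lamp.
After event 2: Bob has the lamp.
After event 3: Grace has the lamp.
After event 4: Xander has the lamp.
After event 5: Victor has the lamp.
After event 6: Grace has the lamp.
After event 7: Xander has the lamp.
After event 8: Rupert has the lamp.

Answer: Rupert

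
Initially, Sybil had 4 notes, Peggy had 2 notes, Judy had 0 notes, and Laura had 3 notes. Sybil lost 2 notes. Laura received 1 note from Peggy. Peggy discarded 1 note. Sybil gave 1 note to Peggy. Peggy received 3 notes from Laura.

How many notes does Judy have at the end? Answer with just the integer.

Answer: 0

Derivation:
Tracking counts step by step:
Start: Sybil=4, Peggy=2, Judy=0, Laura=3
Event 1 (Sybil -2): Sybil: 4 -> 2. State: Sybil=2, Peggy=2, Judy=0, Laura=3
Event 2 (Peggy -> Laura, 1): Peggy: 2 -> 1, Laura: 3 -> 4. State: Sybil=2, Peggy=1, Judy=0, Laura=4
Event 3 (Peggy -1): Peggy: 1 -> 0. State: Sybil=2, Peggy=0, Judy=0, Laura=4
Event 4 (Sybil -> Peggy, 1): Sybil: 2 -> 1, Peggy: 0 -> 1. State: Sybil=1, Peggy=1, Judy=0, Laura=4
Event 5 (Laura -> Peggy, 3): Laura: 4 -> 1, Peggy: 1 -> 4. State: Sybil=1, Peggy=4, Judy=0, Laura=1

Judy's final count: 0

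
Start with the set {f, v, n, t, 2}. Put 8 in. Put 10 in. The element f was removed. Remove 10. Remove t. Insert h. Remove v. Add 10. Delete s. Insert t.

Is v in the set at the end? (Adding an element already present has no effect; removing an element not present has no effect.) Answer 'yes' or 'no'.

Tracking the set through each operation:
Start: {2, f, n, t, v}
Event 1 (add 8): added. Set: {2, 8, f, n, t, v}
Event 2 (add 10): added. Set: {10, 2, 8, f, n, t, v}
Event 3 (remove f): removed. Set: {10, 2, 8, n, t, v}
Event 4 (remove 10): removed. Set: {2, 8, n, t, v}
Event 5 (remove t): removed. Set: {2, 8, n, v}
Event 6 (add h): added. Set: {2, 8, h, n, v}
Event 7 (remove v): removed. Set: {2, 8, h, n}
Event 8 (add 10): added. Set: {10, 2, 8, h, n}
Event 9 (remove s): not present, no change. Set: {10, 2, 8, h, n}
Event 10 (add t): added. Set: {10, 2, 8, h, n, t}

Final set: {10, 2, 8, h, n, t} (size 6)
v is NOT in the final set.

Answer: no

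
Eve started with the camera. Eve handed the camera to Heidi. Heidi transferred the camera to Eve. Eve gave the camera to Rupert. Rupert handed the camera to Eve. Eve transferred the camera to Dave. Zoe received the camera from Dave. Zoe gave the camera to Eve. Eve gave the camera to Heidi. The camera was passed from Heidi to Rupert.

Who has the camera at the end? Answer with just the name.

Answer: Rupert

Derivation:
Tracking the camera through each event:
Start: Eve has the camera.
After event 1: Heidi has the camera.
After event 2: Eve has the camera.
After event 3: Rupert has the camera.
After event 4: Eve has the camera.
After event 5: Dave has the camera.
After event 6: Zoe has the camera.
After event 7: Eve has the camera.
After event 8: Heidi has the camera.
After event 9: Rupert has the camera.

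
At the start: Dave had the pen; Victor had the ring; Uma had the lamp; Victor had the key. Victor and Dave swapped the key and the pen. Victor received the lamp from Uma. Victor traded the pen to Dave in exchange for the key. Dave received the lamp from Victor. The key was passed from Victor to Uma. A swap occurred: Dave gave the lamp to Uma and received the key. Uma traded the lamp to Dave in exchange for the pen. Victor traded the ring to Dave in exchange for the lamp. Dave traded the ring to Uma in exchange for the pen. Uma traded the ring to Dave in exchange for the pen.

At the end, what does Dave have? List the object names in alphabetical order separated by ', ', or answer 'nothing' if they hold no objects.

Tracking all object holders:
Start: pen:Dave, ring:Victor, lamp:Uma, key:Victor
Event 1 (swap key<->pen: now key:Dave, pen:Victor). State: pen:Victor, ring:Victor, lamp:Uma, key:Dave
Event 2 (give lamp: Uma -> Victor). State: pen:Victor, ring:Victor, lamp:Victor, key:Dave
Event 3 (swap pen<->key: now pen:Dave, key:Victor). State: pen:Dave, ring:Victor, lamp:Victor, key:Victor
Event 4 (give lamp: Victor -> Dave). State: pen:Dave, ring:Victor, lamp:Dave, key:Victor
Event 5 (give key: Victor -> Uma). State: pen:Dave, ring:Victor, lamp:Dave, key:Uma
Event 6 (swap lamp<->key: now lamp:Uma, key:Dave). State: pen:Dave, ring:Victor, lamp:Uma, key:Dave
Event 7 (swap lamp<->pen: now lamp:Dave, pen:Uma). State: pen:Uma, ring:Victor, lamp:Dave, key:Dave
Event 8 (swap ring<->lamp: now ring:Dave, lamp:Victor). State: pen:Uma, ring:Dave, lamp:Victor, key:Dave
Event 9 (swap ring<->pen: now ring:Uma, pen:Dave). State: pen:Dave, ring:Uma, lamp:Victor, key:Dave
Event 10 (swap ring<->pen: now ring:Dave, pen:Uma). State: pen:Uma, ring:Dave, lamp:Victor, key:Dave

Final state: pen:Uma, ring:Dave, lamp:Victor, key:Dave
Dave holds: key, ring.

Answer: key, ring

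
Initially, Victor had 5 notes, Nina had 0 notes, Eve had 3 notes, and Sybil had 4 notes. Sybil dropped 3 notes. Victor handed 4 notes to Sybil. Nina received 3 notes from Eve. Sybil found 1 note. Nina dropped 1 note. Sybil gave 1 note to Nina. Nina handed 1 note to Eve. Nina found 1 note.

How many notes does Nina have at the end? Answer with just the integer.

Tracking counts step by step:
Start: Victor=5, Nina=0, Eve=3, Sybil=4
Event 1 (Sybil -3): Sybil: 4 -> 1. State: Victor=5, Nina=0, Eve=3, Sybil=1
Event 2 (Victor -> Sybil, 4): Victor: 5 -> 1, Sybil: 1 -> 5. State: Victor=1, Nina=0, Eve=3, Sybil=5
Event 3 (Eve -> Nina, 3): Eve: 3 -> 0, Nina: 0 -> 3. State: Victor=1, Nina=3, Eve=0, Sybil=5
Event 4 (Sybil +1): Sybil: 5 -> 6. State: Victor=1, Nina=3, Eve=0, Sybil=6
Event 5 (Nina -1): Nina: 3 -> 2. State: Victor=1, Nina=2, Eve=0, Sybil=6
Event 6 (Sybil -> Nina, 1): Sybil: 6 -> 5, Nina: 2 -> 3. State: Victor=1, Nina=3, Eve=0, Sybil=5
Event 7 (Nina -> Eve, 1): Nina: 3 -> 2, Eve: 0 -> 1. State: Victor=1, Nina=2, Eve=1, Sybil=5
Event 8 (Nina +1): Nina: 2 -> 3. State: Victor=1, Nina=3, Eve=1, Sybil=5

Nina's final count: 3

Answer: 3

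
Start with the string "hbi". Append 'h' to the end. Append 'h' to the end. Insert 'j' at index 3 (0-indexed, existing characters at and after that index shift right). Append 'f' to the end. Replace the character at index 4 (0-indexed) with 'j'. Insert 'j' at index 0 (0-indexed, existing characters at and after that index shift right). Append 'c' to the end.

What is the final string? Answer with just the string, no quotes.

Answer: jhbijjhfc

Derivation:
Applying each edit step by step:
Start: "hbi"
Op 1 (append 'h'): "hbi" -> "hbih"
Op 2 (append 'h'): "hbih" -> "hbihh"
Op 3 (insert 'j' at idx 3): "hbihh" -> "hbijhh"
Op 4 (append 'f'): "hbijhh" -> "hbijhhf"
Op 5 (replace idx 4: 'h' -> 'j'): "hbijhhf" -> "hbijjhf"
Op 6 (insert 'j' at idx 0): "hbijjhf" -> "jhbijjhf"
Op 7 (append 'c'): "jhbijjhf" -> "jhbijjhfc"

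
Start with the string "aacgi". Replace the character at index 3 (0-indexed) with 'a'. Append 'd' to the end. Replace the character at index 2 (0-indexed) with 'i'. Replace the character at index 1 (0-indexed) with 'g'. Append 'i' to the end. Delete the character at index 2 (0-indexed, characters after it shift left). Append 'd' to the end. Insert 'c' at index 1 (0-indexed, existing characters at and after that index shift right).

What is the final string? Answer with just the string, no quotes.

Answer: acgaidid

Derivation:
Applying each edit step by step:
Start: "aacgi"
Op 1 (replace idx 3: 'g' -> 'a'): "aacgi" -> "aacai"
Op 2 (append 'd'): "aacai" -> "aacaid"
Op 3 (replace idx 2: 'c' -> 'i'): "aacaid" -> "aaiaid"
Op 4 (replace idx 1: 'a' -> 'g'): "aaiaid" -> "agiaid"
Op 5 (append 'i'): "agiaid" -> "agiaidi"
Op 6 (delete idx 2 = 'i'): "agiaidi" -> "agaidi"
Op 7 (append 'd'): "agaidi" -> "agaidid"
Op 8 (insert 'c' at idx 1): "agaidid" -> "acgaidid"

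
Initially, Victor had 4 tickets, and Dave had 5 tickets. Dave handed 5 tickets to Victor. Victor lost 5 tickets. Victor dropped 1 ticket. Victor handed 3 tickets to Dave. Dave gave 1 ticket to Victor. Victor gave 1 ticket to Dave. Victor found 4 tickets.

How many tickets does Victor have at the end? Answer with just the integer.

Answer: 4

Derivation:
Tracking counts step by step:
Start: Victor=4, Dave=5
Event 1 (Dave -> Victor, 5): Dave: 5 -> 0, Victor: 4 -> 9. State: Victor=9, Dave=0
Event 2 (Victor -5): Victor: 9 -> 4. State: Victor=4, Dave=0
Event 3 (Victor -1): Victor: 4 -> 3. State: Victor=3, Dave=0
Event 4 (Victor -> Dave, 3): Victor: 3 -> 0, Dave: 0 -> 3. State: Victor=0, Dave=3
Event 5 (Dave -> Victor, 1): Dave: 3 -> 2, Victor: 0 -> 1. State: Victor=1, Dave=2
Event 6 (Victor -> Dave, 1): Victor: 1 -> 0, Dave: 2 -> 3. State: Victor=0, Dave=3
Event 7 (Victor +4): Victor: 0 -> 4. State: Victor=4, Dave=3

Victor's final count: 4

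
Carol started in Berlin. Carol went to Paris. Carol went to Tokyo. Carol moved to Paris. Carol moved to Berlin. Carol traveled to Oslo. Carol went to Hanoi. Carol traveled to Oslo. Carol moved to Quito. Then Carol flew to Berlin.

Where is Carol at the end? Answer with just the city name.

Tracking Carol's location:
Start: Carol is in Berlin.
After move 1: Berlin -> Paris. Carol is in Paris.
After move 2: Paris -> Tokyo. Carol is in Tokyo.
After move 3: Tokyo -> Paris. Carol is in Paris.
After move 4: Paris -> Berlin. Carol is in Berlin.
After move 5: Berlin -> Oslo. Carol is in Oslo.
After move 6: Oslo -> Hanoi. Carol is in Hanoi.
After move 7: Hanoi -> Oslo. Carol is in Oslo.
After move 8: Oslo -> Quito. Carol is in Quito.
After move 9: Quito -> Berlin. Carol is in Berlin.

Answer: Berlin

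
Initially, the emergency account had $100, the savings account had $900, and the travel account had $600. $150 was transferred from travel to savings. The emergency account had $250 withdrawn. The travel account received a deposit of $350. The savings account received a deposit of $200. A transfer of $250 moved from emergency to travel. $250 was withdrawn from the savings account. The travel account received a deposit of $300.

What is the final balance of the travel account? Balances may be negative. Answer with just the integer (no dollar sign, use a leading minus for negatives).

Answer: 1350

Derivation:
Tracking account balances step by step:
Start: emergency=100, savings=900, travel=600
Event 1 (transfer 150 travel -> savings): travel: 600 - 150 = 450, savings: 900 + 150 = 1050. Balances: emergency=100, savings=1050, travel=450
Event 2 (withdraw 250 from emergency): emergency: 100 - 250 = -150. Balances: emergency=-150, savings=1050, travel=450
Event 3 (deposit 350 to travel): travel: 450 + 350 = 800. Balances: emergency=-150, savings=1050, travel=800
Event 4 (deposit 200 to savings): savings: 1050 + 200 = 1250. Balances: emergency=-150, savings=1250, travel=800
Event 5 (transfer 250 emergency -> travel): emergency: -150 - 250 = -400, travel: 800 + 250 = 1050. Balances: emergency=-400, savings=1250, travel=1050
Event 6 (withdraw 250 from savings): savings: 1250 - 250 = 1000. Balances: emergency=-400, savings=1000, travel=1050
Event 7 (deposit 300 to travel): travel: 1050 + 300 = 1350. Balances: emergency=-400, savings=1000, travel=1350

Final balance of travel: 1350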